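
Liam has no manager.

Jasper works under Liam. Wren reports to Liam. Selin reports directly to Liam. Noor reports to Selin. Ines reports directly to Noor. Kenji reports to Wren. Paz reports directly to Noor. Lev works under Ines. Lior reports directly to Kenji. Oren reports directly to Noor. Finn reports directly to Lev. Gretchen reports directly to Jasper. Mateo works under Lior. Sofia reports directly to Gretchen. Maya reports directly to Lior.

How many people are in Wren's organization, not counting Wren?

4

Wren directly manages Kenji. Under Kenji: Lior, Maya, Mateo (3). That's 4 in total.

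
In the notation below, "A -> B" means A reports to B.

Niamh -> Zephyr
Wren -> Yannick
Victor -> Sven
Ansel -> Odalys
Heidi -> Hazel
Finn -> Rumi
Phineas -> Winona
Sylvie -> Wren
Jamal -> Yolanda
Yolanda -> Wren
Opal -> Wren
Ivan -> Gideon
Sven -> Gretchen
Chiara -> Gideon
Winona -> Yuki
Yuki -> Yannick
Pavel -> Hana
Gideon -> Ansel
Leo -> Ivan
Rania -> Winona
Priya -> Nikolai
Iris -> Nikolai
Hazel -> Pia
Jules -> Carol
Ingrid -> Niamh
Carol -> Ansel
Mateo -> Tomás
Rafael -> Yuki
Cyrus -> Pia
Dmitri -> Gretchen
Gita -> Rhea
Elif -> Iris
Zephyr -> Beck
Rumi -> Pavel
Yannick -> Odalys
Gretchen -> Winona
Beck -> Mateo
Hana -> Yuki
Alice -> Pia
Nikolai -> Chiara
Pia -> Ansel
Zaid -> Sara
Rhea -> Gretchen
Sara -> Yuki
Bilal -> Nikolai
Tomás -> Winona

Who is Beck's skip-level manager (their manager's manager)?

Beck reports to Mateo, and Mateo reports to Tomás. So Beck's skip-level manager is Tomás.

Tomás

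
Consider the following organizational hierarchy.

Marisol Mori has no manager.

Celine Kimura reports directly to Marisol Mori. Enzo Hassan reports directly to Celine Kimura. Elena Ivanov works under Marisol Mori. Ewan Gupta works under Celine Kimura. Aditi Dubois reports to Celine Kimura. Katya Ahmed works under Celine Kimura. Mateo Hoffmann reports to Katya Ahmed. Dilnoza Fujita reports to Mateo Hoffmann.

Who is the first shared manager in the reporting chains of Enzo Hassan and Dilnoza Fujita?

Celine Kimura

Enzo Hassan's chain of managers is Celine Kimura, Marisol Mori. Dilnoza Fujita's chain of managers is Mateo Hoffmann, Katya Ahmed, Celine Kimura, Marisol Mori. The first manager that appears in both chains is Celine Kimura.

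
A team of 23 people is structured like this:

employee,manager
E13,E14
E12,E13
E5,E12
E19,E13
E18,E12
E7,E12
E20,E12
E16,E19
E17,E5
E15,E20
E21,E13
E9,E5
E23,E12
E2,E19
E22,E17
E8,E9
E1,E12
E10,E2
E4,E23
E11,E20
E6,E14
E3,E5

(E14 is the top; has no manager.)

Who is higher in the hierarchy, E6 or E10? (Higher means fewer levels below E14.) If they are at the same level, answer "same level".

E6 is 1 level below E14; E10 is 4. E6 is higher.

E6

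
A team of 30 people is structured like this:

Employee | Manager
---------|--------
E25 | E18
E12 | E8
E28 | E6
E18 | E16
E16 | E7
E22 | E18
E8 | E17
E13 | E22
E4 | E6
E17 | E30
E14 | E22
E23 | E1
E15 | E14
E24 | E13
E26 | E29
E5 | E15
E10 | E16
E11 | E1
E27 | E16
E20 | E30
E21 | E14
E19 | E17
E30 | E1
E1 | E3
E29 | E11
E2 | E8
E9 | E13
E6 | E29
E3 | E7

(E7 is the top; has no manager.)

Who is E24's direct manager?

E24 reports directly to E13.

E13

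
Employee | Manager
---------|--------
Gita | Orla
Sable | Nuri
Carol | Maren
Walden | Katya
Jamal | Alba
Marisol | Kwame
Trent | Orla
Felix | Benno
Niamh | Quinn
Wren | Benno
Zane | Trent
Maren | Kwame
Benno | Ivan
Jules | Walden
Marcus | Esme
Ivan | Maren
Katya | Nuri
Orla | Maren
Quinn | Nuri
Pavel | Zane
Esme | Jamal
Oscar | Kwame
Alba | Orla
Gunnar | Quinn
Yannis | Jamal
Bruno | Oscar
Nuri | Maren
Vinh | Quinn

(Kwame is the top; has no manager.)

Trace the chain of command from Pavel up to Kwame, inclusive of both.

Pavel reports to Zane. Zane reports to Trent. Trent reports to Orla. Orla reports to Maren. Maren reports to Kwame. Kwame is at the top.

Pavel -> Zane -> Trent -> Orla -> Maren -> Kwame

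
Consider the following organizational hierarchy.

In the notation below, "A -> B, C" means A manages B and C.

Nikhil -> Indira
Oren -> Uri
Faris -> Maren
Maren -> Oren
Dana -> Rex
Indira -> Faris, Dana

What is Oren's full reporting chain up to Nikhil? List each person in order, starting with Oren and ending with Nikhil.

Oren reports to Maren. Maren reports to Faris. Faris reports to Indira. Indira reports to Nikhil. Nikhil is at the top.

Oren -> Maren -> Faris -> Indira -> Nikhil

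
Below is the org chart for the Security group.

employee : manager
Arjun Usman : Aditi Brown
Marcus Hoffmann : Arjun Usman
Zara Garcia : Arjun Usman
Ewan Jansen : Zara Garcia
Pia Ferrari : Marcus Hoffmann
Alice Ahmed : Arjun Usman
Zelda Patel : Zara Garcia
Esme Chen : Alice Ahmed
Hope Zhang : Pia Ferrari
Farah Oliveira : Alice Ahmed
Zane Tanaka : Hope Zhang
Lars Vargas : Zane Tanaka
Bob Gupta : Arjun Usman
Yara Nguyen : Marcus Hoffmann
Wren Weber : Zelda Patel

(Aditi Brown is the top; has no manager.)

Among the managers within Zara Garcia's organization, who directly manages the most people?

Direct-report counts within Zara Garcia's organization: Zara Garcia has 2; Zelda Patel has 1. The largest is 2, held by Zara Garcia.

Zara Garcia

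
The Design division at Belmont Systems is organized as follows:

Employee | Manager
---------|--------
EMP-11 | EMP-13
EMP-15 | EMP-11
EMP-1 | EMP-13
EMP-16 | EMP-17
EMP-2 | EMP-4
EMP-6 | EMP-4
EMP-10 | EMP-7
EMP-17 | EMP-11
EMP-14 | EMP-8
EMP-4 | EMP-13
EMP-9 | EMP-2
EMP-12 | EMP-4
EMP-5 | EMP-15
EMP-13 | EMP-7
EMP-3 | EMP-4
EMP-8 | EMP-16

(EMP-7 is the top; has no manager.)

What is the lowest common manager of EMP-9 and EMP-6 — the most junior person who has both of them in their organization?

EMP-4

EMP-9's chain of managers is EMP-2, EMP-4, EMP-13, EMP-7. EMP-6's chain of managers is EMP-4, EMP-13, EMP-7. The first manager that appears in both chains is EMP-4.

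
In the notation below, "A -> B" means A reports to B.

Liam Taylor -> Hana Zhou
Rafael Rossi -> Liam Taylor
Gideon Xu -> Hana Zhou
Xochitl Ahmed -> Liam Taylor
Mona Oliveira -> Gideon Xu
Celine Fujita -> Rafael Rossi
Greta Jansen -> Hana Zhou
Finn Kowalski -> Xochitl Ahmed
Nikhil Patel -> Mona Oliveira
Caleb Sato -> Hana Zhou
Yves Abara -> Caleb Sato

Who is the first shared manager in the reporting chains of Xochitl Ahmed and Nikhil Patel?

Hana Zhou

Xochitl Ahmed's chain of managers is Liam Taylor, Hana Zhou. Nikhil Patel's chain of managers is Mona Oliveira, Gideon Xu, Hana Zhou. The first manager that appears in both chains is Hana Zhou.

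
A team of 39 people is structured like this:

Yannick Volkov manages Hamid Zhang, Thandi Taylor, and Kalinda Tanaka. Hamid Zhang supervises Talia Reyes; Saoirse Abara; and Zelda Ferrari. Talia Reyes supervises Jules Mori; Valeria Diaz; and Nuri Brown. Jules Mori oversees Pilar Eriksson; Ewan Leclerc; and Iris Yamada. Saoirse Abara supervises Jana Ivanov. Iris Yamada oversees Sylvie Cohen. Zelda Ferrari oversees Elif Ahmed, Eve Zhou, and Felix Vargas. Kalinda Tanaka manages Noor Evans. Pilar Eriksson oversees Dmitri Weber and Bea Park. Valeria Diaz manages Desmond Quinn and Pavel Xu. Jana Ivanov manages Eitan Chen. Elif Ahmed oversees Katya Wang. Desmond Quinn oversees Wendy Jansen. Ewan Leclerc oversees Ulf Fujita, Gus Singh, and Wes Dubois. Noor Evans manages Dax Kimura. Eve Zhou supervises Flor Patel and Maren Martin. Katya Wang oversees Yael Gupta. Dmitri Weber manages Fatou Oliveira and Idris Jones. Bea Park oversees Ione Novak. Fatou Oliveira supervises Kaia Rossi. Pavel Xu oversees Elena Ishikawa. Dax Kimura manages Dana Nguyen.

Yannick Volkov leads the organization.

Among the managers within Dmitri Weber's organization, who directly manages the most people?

Dmitri Weber

Direct-report counts within Dmitri Weber's organization: Dmitri Weber has 2; Fatou Oliveira has 1. The largest is 2, held by Dmitri Weber.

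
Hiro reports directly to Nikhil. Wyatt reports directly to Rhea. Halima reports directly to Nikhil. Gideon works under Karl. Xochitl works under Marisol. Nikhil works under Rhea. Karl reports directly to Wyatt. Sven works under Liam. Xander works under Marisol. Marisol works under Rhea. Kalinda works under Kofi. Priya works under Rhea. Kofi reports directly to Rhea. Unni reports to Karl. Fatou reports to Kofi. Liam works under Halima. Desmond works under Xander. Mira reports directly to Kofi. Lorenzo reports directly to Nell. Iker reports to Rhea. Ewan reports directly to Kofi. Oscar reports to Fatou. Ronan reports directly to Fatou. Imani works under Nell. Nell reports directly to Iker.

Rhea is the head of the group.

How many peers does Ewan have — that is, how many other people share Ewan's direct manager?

3

Ewan reports to Kofi. Kofi's other direct reports are Fatou, Mira, Kalinda — 3 peers.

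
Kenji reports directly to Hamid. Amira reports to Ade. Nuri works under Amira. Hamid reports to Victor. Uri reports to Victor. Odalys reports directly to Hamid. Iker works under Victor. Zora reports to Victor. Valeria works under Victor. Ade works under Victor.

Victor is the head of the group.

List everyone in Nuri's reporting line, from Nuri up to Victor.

Nuri -> Amira -> Ade -> Victor

Nuri reports to Amira. Amira reports to Ade. Ade reports to Victor. Victor is at the top.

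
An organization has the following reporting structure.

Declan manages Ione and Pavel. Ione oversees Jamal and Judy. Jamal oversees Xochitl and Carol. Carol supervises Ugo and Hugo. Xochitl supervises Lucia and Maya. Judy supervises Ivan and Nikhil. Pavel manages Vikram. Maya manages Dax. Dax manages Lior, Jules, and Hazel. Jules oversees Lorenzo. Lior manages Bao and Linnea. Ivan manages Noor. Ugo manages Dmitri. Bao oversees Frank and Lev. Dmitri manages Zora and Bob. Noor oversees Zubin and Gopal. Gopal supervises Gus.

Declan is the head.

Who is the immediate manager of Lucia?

Xochitl

Lucia reports directly to Xochitl.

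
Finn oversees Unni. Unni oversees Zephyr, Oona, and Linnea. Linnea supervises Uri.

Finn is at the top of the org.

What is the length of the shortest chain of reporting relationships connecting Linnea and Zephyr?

2

Linnea is 1 level below Unni, and Zephyr is 1 level below Unni (their lowest common manager). The shortest path runs up from Linnea to Unni and back down to Zephyr: 1 + 1 = 2 links.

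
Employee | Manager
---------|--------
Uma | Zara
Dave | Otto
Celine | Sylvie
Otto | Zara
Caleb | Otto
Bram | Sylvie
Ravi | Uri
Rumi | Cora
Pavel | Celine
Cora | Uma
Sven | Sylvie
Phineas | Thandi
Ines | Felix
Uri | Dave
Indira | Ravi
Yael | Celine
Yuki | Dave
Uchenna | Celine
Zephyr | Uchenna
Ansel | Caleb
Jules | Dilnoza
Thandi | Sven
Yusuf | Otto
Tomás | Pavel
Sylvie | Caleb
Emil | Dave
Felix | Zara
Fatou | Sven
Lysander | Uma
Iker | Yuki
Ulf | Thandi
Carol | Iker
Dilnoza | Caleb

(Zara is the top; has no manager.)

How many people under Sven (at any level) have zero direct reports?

The people in Sven's organization with no one reporting to them are Fatou, Ulf, Phineas. That is 3.

3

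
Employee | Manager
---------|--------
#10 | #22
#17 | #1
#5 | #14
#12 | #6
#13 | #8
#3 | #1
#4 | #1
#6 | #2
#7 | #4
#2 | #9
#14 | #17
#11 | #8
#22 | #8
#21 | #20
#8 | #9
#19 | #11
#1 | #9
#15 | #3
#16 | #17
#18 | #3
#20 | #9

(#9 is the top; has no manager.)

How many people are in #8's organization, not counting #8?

5

#8 directly manages #11, #22, #13. Under #11: #19 (1). Under #22: #10 (1). #13 has no reports. So #8's organization is 3 direct reports plus everyone under them: 2 + 2 + 1 = 5.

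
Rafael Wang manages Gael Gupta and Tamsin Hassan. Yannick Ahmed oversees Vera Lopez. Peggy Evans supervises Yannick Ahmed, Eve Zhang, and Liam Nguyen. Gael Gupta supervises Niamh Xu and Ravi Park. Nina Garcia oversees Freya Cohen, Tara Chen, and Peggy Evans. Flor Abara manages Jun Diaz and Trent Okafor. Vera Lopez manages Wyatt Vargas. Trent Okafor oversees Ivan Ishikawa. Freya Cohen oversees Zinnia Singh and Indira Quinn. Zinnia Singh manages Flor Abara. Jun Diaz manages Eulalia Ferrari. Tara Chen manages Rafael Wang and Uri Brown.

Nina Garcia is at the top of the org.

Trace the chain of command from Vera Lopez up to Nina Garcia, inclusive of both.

Vera Lopez reports to Yannick Ahmed. Yannick Ahmed reports to Peggy Evans. Peggy Evans reports to Nina Garcia. Nina Garcia is at the top.

Vera Lopez -> Yannick Ahmed -> Peggy Evans -> Nina Garcia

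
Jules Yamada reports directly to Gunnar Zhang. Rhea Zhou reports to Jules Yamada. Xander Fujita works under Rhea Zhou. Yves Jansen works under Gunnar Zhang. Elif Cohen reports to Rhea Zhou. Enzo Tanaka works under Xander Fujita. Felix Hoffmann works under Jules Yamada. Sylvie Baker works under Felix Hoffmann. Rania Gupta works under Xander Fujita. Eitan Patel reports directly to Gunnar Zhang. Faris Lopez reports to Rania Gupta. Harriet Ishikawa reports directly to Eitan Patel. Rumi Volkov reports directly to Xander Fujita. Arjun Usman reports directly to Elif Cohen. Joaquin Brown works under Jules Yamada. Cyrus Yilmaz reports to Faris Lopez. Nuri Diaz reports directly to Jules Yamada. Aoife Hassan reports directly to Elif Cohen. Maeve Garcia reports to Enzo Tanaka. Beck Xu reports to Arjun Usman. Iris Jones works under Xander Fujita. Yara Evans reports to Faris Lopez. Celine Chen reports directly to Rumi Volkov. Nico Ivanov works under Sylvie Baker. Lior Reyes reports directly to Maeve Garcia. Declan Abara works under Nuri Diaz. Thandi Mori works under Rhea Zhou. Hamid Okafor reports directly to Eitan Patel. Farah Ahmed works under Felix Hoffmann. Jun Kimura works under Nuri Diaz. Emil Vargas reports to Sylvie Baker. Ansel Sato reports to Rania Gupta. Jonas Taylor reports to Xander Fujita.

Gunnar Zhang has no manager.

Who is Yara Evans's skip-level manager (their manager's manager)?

Yara Evans reports to Faris Lopez, and Faris Lopez reports to Rania Gupta. So Yara Evans's skip-level manager is Rania Gupta.

Rania Gupta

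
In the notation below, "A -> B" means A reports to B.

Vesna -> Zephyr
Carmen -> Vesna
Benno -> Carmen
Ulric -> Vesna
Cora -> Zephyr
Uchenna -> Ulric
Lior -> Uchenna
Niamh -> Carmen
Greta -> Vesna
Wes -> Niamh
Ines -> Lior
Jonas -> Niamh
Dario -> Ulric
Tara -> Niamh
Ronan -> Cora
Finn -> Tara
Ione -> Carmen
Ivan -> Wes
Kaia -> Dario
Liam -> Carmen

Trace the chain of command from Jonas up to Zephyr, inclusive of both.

Jonas -> Niamh -> Carmen -> Vesna -> Zephyr

Jonas reports to Niamh. Niamh reports to Carmen. Carmen reports to Vesna. Vesna reports to Zephyr. Zephyr is at the top.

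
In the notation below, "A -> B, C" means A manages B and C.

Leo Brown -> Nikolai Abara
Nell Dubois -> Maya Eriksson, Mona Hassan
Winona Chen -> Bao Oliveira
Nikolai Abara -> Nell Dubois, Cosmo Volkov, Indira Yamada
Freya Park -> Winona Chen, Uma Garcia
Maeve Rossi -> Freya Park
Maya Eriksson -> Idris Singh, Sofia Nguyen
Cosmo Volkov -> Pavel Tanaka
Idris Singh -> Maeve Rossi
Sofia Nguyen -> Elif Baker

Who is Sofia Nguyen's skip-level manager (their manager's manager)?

Nell Dubois

Sofia Nguyen reports to Maya Eriksson, and Maya Eriksson reports to Nell Dubois. So Sofia Nguyen's skip-level manager is Nell Dubois.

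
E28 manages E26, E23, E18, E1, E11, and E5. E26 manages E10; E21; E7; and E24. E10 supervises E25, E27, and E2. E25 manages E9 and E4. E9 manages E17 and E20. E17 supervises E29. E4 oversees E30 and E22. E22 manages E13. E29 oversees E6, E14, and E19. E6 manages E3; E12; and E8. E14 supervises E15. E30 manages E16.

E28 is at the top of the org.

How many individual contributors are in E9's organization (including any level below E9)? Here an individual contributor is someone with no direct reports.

6

The people in E9's organization with no one reporting to them are E20, E19, E15, E8, E12, E3. That is 6.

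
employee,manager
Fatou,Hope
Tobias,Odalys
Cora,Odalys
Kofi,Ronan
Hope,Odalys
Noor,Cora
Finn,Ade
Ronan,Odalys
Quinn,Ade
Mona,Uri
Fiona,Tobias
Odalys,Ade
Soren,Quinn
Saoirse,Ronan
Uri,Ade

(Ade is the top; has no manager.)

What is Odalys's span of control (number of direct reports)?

4

Odalys directly manages Tobias, Cora, Ronan, Hope. That is 4 direct reports.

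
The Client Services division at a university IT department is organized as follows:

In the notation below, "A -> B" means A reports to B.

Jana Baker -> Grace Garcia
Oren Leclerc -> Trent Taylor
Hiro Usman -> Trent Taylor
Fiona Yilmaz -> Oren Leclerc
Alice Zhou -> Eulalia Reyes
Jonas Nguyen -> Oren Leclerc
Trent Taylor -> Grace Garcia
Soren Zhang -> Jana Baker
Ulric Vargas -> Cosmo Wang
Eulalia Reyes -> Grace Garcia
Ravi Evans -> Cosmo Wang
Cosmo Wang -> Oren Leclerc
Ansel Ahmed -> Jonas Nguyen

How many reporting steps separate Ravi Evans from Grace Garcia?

4

Chain from Ravi Evans up to Grace Garcia: Ravi Evans → Cosmo Wang → Oren Leclerc → Trent Taylor → Grace Garcia. That is 4 steps up, so Ravi Evans is 4 levels below Grace Garcia.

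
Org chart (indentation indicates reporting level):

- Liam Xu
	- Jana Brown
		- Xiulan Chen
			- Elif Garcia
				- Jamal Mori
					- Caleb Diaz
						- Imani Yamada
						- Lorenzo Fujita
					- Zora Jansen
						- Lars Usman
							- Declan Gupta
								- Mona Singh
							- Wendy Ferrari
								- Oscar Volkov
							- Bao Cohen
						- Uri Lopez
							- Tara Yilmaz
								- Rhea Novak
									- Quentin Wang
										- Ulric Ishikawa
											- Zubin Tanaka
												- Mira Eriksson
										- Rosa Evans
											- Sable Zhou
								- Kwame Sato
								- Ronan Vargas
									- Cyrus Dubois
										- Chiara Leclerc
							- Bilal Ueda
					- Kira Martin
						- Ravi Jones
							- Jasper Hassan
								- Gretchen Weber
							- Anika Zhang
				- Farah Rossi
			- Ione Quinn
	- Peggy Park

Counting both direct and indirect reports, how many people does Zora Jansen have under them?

Zora Jansen directly manages Lars Usman, Uri Lopez. Under Lars Usman: Bao Cohen, Wendy Ferrari, Oscar Volkov, Declan Gupta, Mona Singh (5). Under Uri Lopez: Bilal Ueda, Tara Yilmaz, Ronan Vargas, Cyrus Dubois, Chiara Leclerc, Kwame Sato, Rhea Novak, Quentin Wang, Rosa Evans, Sable Zhou, Ulric Ishikawa, Zubin Tanaka, Mira Eriksson (13). So Zora Jansen's organization is 2 direct reports plus everyone under them: 6 + 14 = 20.

20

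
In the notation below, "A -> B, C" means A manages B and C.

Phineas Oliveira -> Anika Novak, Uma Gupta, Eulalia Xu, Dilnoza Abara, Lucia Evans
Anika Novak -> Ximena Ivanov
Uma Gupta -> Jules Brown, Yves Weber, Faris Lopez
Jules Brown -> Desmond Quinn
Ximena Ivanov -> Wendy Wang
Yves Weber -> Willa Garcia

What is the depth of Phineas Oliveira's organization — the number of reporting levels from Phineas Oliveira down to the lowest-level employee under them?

The longest chain under Phineas Oliveira runs Phineas Oliveira → Uma Gupta → Yves Weber → Willa Garcia, which is 3 levels below Phineas Oliveira.

3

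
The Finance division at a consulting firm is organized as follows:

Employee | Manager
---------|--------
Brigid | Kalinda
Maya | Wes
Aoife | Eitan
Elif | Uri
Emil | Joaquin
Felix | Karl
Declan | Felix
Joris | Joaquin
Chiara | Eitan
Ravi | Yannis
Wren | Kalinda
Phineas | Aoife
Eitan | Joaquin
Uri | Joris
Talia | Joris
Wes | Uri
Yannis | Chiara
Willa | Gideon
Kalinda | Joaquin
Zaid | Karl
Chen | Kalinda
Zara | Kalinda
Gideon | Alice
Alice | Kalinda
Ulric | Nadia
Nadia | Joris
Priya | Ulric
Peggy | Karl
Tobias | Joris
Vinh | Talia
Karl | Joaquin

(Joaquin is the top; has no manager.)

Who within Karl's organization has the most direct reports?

Karl

Direct-report counts within Karl's organization: Karl has 3; Felix has 1. The largest is 3, held by Karl.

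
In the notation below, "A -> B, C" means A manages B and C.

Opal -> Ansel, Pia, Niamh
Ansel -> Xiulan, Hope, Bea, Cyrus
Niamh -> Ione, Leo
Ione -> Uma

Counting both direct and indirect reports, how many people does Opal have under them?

10

Opal directly manages Ansel, Pia, Niamh. Under Ansel: Cyrus, Bea, Hope, Xiulan (4). Pia has no reports. Under Niamh: Leo, Ione, Uma (3). So Opal's organization is 3 direct reports plus everyone under them: 5 + 1 + 4 = 10.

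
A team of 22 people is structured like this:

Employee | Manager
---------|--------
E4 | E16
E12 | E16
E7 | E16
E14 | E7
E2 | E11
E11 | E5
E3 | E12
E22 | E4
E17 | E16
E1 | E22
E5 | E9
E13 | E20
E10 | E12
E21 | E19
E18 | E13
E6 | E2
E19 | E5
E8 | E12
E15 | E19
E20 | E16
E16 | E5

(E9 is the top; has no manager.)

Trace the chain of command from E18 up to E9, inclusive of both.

E18 -> E13 -> E20 -> E16 -> E5 -> E9

E18 reports to E13. E13 reports to E20. E20 reports to E16. E16 reports to E5. E5 reports to E9. E9 is at the top.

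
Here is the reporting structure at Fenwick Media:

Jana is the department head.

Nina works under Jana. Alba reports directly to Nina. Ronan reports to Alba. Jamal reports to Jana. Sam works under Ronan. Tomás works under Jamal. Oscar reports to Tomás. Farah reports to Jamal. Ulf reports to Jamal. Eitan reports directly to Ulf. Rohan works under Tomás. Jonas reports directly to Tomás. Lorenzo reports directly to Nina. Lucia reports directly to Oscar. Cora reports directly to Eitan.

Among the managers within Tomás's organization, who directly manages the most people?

Tomás

Direct-report counts within Tomás's organization: Tomás has 3; Oscar has 1. The largest is 3, held by Tomás.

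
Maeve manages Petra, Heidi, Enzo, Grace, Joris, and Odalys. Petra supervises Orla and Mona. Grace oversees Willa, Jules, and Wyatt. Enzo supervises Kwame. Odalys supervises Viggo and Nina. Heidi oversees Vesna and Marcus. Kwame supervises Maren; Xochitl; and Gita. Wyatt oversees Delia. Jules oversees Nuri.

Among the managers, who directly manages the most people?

Direct-report counts: Maeve has 6; Heidi has 2; Odalys has 2; Enzo has 1; Kwame has 3; Grace has 3; Jules has 1; Wyatt has 1; Petra has 2. The largest is 6, held by Maeve.

Maeve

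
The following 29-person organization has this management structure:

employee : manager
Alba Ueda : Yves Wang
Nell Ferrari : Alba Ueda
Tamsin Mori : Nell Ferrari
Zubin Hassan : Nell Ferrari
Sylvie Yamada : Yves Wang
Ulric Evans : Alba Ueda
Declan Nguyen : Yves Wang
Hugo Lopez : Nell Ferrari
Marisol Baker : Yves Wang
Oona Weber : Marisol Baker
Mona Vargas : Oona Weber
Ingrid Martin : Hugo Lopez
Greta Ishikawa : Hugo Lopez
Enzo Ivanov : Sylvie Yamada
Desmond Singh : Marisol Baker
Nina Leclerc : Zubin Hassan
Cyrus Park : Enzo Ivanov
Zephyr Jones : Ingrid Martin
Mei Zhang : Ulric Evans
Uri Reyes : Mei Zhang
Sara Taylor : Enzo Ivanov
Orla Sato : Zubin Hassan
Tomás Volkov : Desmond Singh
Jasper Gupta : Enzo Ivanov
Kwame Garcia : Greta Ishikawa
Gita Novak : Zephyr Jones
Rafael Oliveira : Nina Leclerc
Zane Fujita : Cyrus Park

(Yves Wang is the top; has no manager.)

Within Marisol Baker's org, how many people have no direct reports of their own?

2

The people in Marisol Baker's organization with no one reporting to them are Tomás Volkov, Mona Vargas. That is 2.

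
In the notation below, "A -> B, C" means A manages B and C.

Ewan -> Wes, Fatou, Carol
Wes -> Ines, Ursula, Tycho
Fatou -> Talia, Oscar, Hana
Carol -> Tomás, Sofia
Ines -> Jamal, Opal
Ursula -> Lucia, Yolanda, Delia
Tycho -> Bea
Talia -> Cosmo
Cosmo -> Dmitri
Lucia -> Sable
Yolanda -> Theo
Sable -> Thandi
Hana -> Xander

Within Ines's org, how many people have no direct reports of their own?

The people in Ines's organization with no one reporting to them are Opal, Jamal. That is 2.

2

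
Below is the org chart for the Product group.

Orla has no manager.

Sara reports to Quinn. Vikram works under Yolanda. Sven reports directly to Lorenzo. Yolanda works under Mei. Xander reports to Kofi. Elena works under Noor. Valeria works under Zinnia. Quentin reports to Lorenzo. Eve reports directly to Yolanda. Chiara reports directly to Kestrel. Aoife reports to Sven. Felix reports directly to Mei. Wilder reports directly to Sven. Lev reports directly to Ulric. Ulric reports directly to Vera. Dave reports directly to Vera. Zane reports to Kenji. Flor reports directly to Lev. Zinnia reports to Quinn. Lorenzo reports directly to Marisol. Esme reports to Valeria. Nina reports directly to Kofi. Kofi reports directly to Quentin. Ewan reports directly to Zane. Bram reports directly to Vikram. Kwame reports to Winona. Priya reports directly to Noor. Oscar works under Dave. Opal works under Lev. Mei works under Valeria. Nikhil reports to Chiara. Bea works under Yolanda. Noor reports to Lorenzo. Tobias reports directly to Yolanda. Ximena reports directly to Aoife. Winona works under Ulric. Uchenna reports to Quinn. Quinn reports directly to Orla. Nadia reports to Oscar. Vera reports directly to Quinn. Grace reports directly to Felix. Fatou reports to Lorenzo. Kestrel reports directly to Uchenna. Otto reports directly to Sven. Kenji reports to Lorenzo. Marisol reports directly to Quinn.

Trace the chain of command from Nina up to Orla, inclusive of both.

Nina reports to Kofi. Kofi reports to Quentin. Quentin reports to Lorenzo. Lorenzo reports to Marisol. Marisol reports to Quinn. Quinn reports to Orla. Orla is at the top.

Nina -> Kofi -> Quentin -> Lorenzo -> Marisol -> Quinn -> Orla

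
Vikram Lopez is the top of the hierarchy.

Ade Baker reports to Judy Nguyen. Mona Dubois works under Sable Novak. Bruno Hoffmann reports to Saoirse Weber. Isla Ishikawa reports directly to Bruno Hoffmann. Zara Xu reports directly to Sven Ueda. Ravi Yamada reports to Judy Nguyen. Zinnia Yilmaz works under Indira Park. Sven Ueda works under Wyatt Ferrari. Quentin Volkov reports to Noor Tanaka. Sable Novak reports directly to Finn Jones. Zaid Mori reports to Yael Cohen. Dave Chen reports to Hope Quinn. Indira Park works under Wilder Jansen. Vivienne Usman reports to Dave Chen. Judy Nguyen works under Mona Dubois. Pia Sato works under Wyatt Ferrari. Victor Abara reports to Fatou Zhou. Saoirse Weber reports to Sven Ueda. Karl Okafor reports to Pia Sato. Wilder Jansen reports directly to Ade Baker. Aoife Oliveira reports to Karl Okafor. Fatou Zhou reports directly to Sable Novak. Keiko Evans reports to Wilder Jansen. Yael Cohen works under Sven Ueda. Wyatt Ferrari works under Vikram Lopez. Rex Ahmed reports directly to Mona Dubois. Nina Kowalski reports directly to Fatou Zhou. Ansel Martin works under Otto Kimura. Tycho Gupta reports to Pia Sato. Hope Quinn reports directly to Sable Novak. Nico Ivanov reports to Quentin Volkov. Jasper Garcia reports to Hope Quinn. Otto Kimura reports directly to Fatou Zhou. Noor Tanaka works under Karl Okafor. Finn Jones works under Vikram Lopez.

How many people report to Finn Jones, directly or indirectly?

Finn Jones directly manages Sable Novak. Under Sable Novak: Hope Quinn, Jasper Garcia, Dave Chen, Vivienne Usman, Fatou Zhou, Victor Abara, Otto Kimura, Ansel Martin, Nina Kowalski, Mona Dubois, Judy Nguyen, Ravi Yamada, Ade Baker, Wilder Jansen, Keiko Evans, Indira Park, Zinnia Yilmaz, Rex Ahmed (18). That's 19 in total.

19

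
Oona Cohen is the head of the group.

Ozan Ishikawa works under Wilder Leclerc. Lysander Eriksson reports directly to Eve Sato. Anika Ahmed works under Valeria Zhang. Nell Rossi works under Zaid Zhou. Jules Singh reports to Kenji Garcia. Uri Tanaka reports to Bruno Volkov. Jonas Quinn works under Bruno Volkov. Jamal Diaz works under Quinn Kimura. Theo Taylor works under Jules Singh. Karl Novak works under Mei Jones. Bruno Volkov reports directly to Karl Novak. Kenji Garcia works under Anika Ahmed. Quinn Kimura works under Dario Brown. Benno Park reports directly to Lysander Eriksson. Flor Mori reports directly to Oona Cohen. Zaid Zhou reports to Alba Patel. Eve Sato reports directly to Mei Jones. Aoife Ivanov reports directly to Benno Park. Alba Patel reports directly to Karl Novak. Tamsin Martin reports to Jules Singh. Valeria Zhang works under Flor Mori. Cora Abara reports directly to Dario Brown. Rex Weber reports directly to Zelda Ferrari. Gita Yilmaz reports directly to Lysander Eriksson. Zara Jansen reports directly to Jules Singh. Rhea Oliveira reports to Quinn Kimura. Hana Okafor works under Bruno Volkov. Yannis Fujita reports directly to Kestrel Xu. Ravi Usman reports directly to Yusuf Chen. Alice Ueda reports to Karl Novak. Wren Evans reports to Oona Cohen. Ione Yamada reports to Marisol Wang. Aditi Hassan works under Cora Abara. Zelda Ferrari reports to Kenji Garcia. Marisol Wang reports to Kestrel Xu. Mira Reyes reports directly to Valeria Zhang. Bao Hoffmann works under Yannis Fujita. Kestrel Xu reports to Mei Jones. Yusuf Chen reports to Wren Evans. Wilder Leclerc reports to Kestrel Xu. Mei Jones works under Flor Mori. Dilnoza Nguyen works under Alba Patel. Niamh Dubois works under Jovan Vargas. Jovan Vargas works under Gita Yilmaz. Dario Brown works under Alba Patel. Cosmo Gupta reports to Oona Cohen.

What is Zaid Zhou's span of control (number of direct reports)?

Zaid Zhou directly manages Nell Rossi. That is 1 direct report.

1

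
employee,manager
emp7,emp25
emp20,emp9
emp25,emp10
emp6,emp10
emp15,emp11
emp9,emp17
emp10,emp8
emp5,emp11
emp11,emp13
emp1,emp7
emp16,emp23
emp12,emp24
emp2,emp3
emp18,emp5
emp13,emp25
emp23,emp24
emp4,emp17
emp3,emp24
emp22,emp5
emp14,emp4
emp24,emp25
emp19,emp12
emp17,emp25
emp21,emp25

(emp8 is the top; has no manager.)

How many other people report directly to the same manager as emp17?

emp17 reports to emp25. emp25's other direct reports are emp24, emp13, emp7, emp21 — 4 peers.

4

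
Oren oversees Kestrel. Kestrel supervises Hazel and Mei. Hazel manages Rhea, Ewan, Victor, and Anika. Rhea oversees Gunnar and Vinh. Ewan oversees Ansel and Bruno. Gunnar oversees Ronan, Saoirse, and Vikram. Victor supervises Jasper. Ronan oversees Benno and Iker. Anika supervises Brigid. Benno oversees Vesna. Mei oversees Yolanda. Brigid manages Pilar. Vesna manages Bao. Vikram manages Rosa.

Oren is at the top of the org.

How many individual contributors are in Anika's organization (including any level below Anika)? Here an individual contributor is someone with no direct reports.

The only person in Anika's organization with no one reporting to them is Pilar. That is 1.

1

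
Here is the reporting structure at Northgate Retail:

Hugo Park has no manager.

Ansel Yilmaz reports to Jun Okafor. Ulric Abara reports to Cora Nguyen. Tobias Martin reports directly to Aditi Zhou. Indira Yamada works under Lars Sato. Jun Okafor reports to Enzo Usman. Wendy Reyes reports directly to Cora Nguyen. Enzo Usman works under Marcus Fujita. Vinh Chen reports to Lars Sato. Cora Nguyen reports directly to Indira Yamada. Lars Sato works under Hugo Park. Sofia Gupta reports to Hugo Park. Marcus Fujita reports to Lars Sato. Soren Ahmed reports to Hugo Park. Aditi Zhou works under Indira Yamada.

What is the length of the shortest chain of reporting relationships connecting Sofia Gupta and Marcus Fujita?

Sofia Gupta is 1 level below Hugo Park, and Marcus Fujita is 2 levels below Hugo Park (their lowest common manager). The shortest path runs up from Sofia Gupta to Hugo Park and back down to Marcus Fujita: 1 + 2 = 3 links.

3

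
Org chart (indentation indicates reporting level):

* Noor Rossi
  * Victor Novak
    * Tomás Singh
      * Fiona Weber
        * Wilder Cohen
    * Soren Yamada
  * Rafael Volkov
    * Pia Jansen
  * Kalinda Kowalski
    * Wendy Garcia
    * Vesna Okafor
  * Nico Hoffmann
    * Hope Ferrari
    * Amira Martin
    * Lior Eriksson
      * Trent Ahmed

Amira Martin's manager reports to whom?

Noor Rossi

Amira Martin reports to Nico Hoffmann, and Nico Hoffmann reports to Noor Rossi. So Amira Martin's skip-level manager is Noor Rossi.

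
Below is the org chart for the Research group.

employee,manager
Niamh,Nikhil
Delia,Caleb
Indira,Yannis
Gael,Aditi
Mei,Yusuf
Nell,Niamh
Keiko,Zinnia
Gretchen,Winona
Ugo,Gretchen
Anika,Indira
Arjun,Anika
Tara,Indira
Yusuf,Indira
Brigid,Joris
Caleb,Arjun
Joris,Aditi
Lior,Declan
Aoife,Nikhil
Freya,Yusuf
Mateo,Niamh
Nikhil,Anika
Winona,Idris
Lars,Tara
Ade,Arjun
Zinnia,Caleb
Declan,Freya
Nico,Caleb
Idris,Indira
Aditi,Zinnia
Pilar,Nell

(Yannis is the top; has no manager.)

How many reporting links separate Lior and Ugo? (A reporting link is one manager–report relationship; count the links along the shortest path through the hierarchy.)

Lior is 4 levels below Indira, and Ugo is 4 levels below Indira (their lowest common manager). The shortest path runs up from Lior to Indira and back down to Ugo: 4 + 4 = 8 links.

8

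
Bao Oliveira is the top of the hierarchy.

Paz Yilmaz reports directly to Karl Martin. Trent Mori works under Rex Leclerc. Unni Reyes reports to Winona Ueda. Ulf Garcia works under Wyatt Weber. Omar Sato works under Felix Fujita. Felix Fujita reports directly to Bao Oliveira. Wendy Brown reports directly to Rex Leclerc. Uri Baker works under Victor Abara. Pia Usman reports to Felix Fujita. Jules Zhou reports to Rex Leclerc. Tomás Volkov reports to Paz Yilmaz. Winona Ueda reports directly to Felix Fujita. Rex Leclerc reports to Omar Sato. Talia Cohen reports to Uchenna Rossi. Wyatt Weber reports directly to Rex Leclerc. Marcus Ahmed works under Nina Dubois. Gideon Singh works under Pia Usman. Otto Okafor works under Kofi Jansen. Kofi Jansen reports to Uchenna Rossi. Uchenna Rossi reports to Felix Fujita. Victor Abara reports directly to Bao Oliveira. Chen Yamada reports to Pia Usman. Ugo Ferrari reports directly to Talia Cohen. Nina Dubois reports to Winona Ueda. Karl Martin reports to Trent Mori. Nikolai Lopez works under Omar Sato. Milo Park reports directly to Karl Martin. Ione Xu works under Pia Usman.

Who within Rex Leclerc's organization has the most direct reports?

Rex Leclerc

Direct-report counts within Rex Leclerc's organization: Rex Leclerc has 4; Wyatt Weber has 1; Trent Mori has 1; Karl Martin has 2; Paz Yilmaz has 1. The largest is 4, held by Rex Leclerc.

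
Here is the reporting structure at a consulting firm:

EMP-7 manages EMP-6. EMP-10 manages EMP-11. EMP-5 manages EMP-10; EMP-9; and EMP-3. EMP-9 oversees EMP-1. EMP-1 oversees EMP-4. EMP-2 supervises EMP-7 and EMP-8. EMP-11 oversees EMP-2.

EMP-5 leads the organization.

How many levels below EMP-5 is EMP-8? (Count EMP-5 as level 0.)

4

Chain from EMP-8 up to EMP-5: EMP-8 → EMP-2 → EMP-11 → EMP-10 → EMP-5. That is 4 steps up, so EMP-8 is 4 levels below EMP-5.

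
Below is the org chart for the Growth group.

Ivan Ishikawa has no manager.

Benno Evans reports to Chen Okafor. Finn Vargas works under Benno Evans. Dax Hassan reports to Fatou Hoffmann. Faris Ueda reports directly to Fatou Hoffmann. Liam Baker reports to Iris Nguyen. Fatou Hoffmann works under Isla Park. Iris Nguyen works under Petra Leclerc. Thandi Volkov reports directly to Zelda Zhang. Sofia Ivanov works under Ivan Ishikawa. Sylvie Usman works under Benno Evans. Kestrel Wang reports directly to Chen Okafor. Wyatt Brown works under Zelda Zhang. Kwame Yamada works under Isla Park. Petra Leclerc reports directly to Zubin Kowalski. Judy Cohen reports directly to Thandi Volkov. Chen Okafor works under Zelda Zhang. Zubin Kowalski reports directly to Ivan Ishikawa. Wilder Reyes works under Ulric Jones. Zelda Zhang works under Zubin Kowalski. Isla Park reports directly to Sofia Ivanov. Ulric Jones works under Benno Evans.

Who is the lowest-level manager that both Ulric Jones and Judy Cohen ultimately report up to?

Ulric Jones's chain of managers is Benno Evans, Chen Okafor, Zelda Zhang, Zubin Kowalski, Ivan Ishikawa. Judy Cohen's chain of managers is Thandi Volkov, Zelda Zhang, Zubin Kowalski, Ivan Ishikawa. The first manager that appears in both chains is Zelda Zhang.

Zelda Zhang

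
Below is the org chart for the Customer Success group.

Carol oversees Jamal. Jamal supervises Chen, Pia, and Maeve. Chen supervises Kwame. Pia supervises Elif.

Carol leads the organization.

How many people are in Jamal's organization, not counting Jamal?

Jamal directly manages Chen, Pia, Maeve. Under Chen: Kwame (1). Under Pia: Elif (1). Maeve has no reports. So Jamal's organization is 3 direct reports plus everyone under them: 2 + 2 + 1 = 5.

5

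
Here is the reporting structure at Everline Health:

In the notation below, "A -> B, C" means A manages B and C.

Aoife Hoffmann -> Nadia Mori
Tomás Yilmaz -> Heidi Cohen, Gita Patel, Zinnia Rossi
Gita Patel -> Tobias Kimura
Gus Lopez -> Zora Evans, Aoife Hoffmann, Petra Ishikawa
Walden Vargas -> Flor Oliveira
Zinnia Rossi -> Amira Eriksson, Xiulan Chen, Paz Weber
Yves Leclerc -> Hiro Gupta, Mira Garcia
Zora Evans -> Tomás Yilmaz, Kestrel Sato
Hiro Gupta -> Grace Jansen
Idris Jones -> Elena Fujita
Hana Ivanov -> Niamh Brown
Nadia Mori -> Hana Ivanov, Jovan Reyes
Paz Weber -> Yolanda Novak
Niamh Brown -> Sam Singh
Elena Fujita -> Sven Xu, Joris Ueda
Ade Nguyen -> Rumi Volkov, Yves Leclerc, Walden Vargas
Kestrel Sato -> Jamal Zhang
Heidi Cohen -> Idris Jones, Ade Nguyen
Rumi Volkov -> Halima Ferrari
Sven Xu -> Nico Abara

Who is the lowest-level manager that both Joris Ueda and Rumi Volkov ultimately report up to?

Heidi Cohen

Joris Ueda's chain of managers is Elena Fujita, Idris Jones, Heidi Cohen, Tomás Yilmaz, Zora Evans, Gus Lopez. Rumi Volkov's chain of managers is Ade Nguyen, Heidi Cohen, Tomás Yilmaz, Zora Evans, Gus Lopez. The first manager that appears in both chains is Heidi Cohen.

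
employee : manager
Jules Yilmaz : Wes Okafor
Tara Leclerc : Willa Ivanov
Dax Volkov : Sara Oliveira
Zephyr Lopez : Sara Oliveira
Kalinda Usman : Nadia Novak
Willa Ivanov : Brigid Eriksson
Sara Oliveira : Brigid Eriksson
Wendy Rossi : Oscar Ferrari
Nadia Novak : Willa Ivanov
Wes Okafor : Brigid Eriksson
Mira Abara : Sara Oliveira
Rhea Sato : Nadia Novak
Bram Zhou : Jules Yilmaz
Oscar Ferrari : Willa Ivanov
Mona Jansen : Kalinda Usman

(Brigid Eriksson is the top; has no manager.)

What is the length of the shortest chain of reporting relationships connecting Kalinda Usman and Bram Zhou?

6

Kalinda Usman is 3 levels below Brigid Eriksson, and Bram Zhou is 3 levels below Brigid Eriksson (their lowest common manager). The shortest path runs up from Kalinda Usman to Brigid Eriksson and back down to Bram Zhou: 3 + 3 = 6 links.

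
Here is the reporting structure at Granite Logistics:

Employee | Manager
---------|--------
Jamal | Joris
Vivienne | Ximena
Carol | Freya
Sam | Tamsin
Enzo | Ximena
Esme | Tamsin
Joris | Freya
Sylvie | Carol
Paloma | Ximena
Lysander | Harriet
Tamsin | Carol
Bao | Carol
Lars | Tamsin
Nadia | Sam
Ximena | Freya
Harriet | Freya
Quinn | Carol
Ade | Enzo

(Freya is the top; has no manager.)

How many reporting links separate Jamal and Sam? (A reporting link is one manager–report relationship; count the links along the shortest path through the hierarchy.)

Jamal is 2 levels below Freya, and Sam is 3 levels below Freya (their lowest common manager). The shortest path runs up from Jamal to Freya and back down to Sam: 2 + 3 = 5 links.

5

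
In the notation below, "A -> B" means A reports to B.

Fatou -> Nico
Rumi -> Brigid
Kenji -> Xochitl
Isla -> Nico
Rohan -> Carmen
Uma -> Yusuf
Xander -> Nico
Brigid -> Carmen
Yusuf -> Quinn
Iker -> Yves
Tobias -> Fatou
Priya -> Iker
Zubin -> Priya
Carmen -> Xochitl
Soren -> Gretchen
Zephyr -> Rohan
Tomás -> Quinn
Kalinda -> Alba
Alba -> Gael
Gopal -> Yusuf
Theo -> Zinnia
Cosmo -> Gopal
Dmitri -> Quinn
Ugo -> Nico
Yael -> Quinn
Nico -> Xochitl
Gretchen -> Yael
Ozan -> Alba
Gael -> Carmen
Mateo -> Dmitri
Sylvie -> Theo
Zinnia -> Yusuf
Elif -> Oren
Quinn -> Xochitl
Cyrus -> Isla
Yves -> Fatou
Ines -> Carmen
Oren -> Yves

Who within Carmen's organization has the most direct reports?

Direct-report counts within Carmen's organization: Carmen has 4; Rohan has 1; Brigid has 1; Gael has 1; Alba has 2. The largest is 4, held by Carmen.

Carmen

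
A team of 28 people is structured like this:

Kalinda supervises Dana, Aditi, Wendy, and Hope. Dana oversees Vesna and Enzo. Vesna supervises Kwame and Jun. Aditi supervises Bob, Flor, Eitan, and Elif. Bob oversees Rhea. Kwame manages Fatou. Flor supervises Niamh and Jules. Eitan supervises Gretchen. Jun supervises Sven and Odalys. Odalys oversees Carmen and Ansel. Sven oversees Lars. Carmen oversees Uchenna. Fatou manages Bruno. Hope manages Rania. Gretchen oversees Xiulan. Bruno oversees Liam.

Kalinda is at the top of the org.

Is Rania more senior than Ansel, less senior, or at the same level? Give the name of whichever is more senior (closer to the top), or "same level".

Rania

Rania is 2 levels below Kalinda; Ansel is 5. Rania is higher.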